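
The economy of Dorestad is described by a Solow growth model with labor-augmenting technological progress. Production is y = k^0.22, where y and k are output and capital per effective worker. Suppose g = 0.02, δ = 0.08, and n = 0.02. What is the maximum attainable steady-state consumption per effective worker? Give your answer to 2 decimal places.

Capital per effective worker breaks even when investment replaces (n + g + δ)·k; here n + g + δ = 0.12.
Golden rule sets MPK = n+g+δ: 0.22·k^(0.22−1) = 0.12, so k_gold = (0.22/0.12)^(1/0.78) ≈ 2.1751.
y_gold = 2.1751^0.22 ≈ 1.1864.
c_gold = y_gold − (n+g+δ)·k_gold = 1.1864 − 0.12·2.1751 ≈ 0.9254.

c_gold ≈ 0.93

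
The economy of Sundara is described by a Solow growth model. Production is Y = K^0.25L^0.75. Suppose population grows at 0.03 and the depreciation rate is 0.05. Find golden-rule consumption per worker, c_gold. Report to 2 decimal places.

c_gold ≈ 1.10

Capital per worker breaks even when investment replaces (n + δ)·k; here n + δ = 0.08.
At the golden rule the marginal product of capital equals n+δ: 0.25·k^(0.25−1) = 0.08. Solving, k_gold = (0.25/0.08)^(1/0.75) ≈ 4.5688.
y_gold = 4.5688^0.25 ≈ 1.4620.
c_gold = y_gold − (n+δ)·k_gold = 1.4620 − 0.08·4.5688 ≈ 1.0965.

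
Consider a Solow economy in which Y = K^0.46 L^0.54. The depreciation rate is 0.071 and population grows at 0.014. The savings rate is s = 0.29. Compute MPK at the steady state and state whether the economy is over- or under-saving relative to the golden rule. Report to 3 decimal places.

The effective depreciation rate is n + δ = 0.014 + 0.071 = 0.085.
Steady-state k*: s·k^0.46 = 0.085·k gives k* = (0.29/0.085)^(1/0.54) ≈ 9.7051.
MPK = 0.46·9.7051^(-0.54) ≈ 0.1348.
MPK > n+δ = 0.085, so the economy is dynamically efficient (under-saving).

under-saving; MPK ≈ 0.135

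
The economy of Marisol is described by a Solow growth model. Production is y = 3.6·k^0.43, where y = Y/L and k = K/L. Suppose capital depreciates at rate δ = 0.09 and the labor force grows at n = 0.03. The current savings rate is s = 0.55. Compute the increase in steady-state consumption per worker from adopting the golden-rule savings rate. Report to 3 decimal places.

Δc ≈ 0.698

Break-even investment rate: n + δ = 0.03 + 0.09 = 0.12.
Current steady state (s = 0.55): k* = (0.55·3.6/0.12)^(1/0.57) ≈ 136.7530, y* = 3.6·136.7530^0.43 ≈ 29.8370, c* = (1−0.55)·29.8370 ≈ 13.4267.
Golden rule sets MPK = n+δ: 0.43·3.6·k^(0.43−1) = 0.12, so k_gold = (0.43·3.6/0.12)^(1/0.57) ≈ 88.7980.
y_gold = 3.6·88.7980^0.43 ≈ 24.7808, c_gold = y_gold − 0.12·k_gold ≈ 14.1251.
Gain: Δc = 14.1251 − 13.4267 ≈ 0.6984.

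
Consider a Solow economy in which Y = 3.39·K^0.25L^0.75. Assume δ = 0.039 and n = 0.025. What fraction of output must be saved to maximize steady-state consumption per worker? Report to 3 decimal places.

s_gold = 0.250

Capital per worker breaks even when investment replaces (n + δ)·k; here n + δ = 0.064.
At the golden rule MPK = n+δ, and in any Cobb-Douglas steady state s = (n+δ)·k/y = MPK·k/y = capital's share 0.25.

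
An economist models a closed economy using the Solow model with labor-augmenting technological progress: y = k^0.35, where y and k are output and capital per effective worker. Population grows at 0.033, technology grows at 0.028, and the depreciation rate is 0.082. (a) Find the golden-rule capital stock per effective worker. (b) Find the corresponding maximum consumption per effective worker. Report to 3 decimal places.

(a) k_gold ≈ 3.963; (b) c_gold ≈ 1.053

Capital per effective worker breaks even when investment replaces (n + g + δ)·k; here n + g + δ = 0.143.
Setting f'(k) = n+g+δ gives 0.35·k^(0.35−1) = 0.143, hence k_gold = (0.35/0.143)^(1/0.65) ≈ 3.9632.
y_gold = 3.9632^0.35 ≈ 1.6193; c_gold = y_gold − 0.143·k_gold ≈ 1.0525.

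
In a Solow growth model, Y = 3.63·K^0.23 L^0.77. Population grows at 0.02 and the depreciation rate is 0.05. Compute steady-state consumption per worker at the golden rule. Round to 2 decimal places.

Capital per worker breaks even when investment replaces (n + δ)·k; here n + δ = 0.07.
Golden rule sets MPK = n+δ: 0.23·3.63·k^(0.23−1) = 0.07, so k_gold = (0.23·3.63/0.07)^(1/0.77) ≈ 25.0092.
y_gold = 3.63·25.0092^0.23 ≈ 7.6115.
c_gold = y_gold − (n+δ)·k_gold = 7.6115 − 0.07·25.0092 ≈ 5.8608.

c_gold ≈ 5.86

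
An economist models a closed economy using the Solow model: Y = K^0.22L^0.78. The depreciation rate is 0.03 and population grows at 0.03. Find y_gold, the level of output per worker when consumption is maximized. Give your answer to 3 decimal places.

Capital per worker breaks even when investment replaces (n + δ)·k; here n + δ = 0.06.
Setting f'(k) = n+δ gives 0.22·k^(0.22−1) = 0.06, hence k_gold = (0.22/0.06)^(1/0.78) ≈ 5.2896.
Output: y_gold = k_gold^0.22 = 5.2896^0.22 ≈ 1.4426.

y_gold ≈ 1.443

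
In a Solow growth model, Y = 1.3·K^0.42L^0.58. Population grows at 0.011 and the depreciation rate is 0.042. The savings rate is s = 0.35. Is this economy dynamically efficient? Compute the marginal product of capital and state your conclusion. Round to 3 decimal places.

dynamically efficient; MPK ≈ 0.064

Break-even investment rate: n + δ = 0.011 + 0.042 = 0.053.
Steady-state k*: s·A·k^0.42 = 0.053·k gives k* = (0.35·1.3/0.053)^(1/0.58) ≈ 40.7276.
MPK = 0.42·1.3·40.7276^(-0.58) ≈ 0.0636.
MPK > n+δ = 0.053, so the economy is dynamically efficient (under-saving).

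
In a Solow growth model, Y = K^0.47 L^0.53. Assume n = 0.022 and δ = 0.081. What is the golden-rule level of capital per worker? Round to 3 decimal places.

k_gold ≈ 17.534

n + δ = 0.022 + 0.081 = 0.103.
Maximizing c = f(k) − (n+δ)·k gives f'(k) = n+δ, i.e. 0.47·k^(0.47−1) = 0.103, so k_gold = (0.47/0.103)^(1/0.53) ≈ 17.5343.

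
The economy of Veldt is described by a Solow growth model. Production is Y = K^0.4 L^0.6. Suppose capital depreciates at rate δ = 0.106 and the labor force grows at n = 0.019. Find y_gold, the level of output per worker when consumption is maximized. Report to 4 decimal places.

y_gold ≈ 2.1715

Break-even investment rate: n + δ = 0.019 + 0.106 = 0.125.
Golden rule sets MPK = n+δ: 0.4·k^(0.4−1) = 0.125, so k_gold = (0.4/0.125)^(1/0.6) ≈ 6.9489.
Output: y_gold = k_gold^0.4 = 6.9489^0.4 ≈ 2.1715.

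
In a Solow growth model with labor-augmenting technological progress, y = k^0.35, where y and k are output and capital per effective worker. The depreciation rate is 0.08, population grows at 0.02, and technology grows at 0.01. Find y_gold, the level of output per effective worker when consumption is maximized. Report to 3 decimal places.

y_gold ≈ 1.865

n + g + δ = 0.02 + 0.01 + 0.08 = 0.11.
At the golden rule the marginal product of capital equals n+g+δ: 0.35·k^(0.35−1) = 0.11. Solving, k_gold = (0.35/0.11)^(1/0.65) ≈ 5.9340.
Output: y_gold = k_gold^0.35 = 5.9340^0.35 ≈ 1.8650.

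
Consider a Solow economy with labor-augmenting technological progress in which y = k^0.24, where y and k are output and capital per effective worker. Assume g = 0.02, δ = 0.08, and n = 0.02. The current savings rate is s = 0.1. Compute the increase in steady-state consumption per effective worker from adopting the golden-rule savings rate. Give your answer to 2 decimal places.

The effective depreciation rate is n + g + δ = 0.02 + 0.02 + 0.08 = 0.12.
Current steady state (s = 0.1): k* = (0.1/0.12)^(1/0.76) ≈ 0.7867, y* = 0.7867^0.24 ≈ 0.9441, c* = (1−0.1)·0.9441 ≈ 0.8496.
Golden rule sets MPK = n+g+δ: 0.24·k^(0.24−1) = 0.12, so k_gold = (0.24/0.12)^(1/0.76) ≈ 2.4894.
y_gold = 2.4894^0.24 ≈ 1.2447, c_gold = y_gold − 0.12·k_gold ≈ 0.9460.
Gain: Δc = 0.9460 − 0.8496 ≈ 0.0963.

Δc ≈ 0.10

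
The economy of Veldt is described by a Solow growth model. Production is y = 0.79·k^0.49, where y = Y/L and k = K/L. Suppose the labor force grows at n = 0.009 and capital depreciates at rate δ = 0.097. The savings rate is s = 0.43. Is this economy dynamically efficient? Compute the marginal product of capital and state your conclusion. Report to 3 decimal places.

dynamically efficient; MPK ≈ 0.121

Capital per worker breaks even when investment replaces (n + δ)·k; here n + δ = 0.106.
Steady-state k*: s·A·k^0.49 = 0.106·k gives k* = (0.43·0.79/0.106)^(1/0.51) ≈ 9.8117.
MPK = 0.49·0.79·9.8117^(-0.51) ≈ 0.1208.
MPK > n+δ = 0.106, so the economy is dynamically efficient (under-saving).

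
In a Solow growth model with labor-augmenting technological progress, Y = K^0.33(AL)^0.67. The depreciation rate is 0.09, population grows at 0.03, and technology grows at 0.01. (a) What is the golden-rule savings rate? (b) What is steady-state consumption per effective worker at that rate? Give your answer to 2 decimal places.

Capital per effective worker breaks even when investment replaces (n + g + δ)·k; here n + g + δ = 0.13.
For Cobb-Douglas, s_gold equals capital's share: s_gold = 0.33.
Maximizing c = f(k) − (n+g+δ)·k gives f'(k) = n+g+δ, i.e. 0.33·k^(0.33−1) = 0.13, so k_gold = (0.33/0.13)^(1/0.67) ≈ 4.0164.
y_gold = 4.0164^0.33 ≈ 1.5822; c_gold = (1−0.33)·y_gold ≈ 1.0601.

(a) s_gold = 0.33; (b) c_gold ≈ 1.06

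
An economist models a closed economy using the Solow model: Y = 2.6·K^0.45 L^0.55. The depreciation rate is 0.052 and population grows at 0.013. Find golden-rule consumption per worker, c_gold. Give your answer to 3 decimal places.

c_gold ≈ 15.219

Break-even investment rate: n + δ = 0.013 + 0.052 = 0.065.
At the golden rule the marginal product of capital equals n+δ: 0.45·2.6·k^(0.45−1) = 0.065. Solving, k_gold = (0.45·2.6/0.065)^(1/0.55) ≈ 191.5639.
y_gold = 2.6·191.5639^0.45 ≈ 27.6703.
c_gold = y_gold − (n+δ)·k_gold = 27.6703 − 0.065·191.5639 ≈ 15.2187.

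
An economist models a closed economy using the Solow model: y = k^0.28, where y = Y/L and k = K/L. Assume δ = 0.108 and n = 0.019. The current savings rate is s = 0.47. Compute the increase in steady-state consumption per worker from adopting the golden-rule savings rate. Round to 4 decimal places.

Δc ≈ 0.0976

Break-even investment rate: n + δ = 0.019 + 0.108 = 0.127.
Current steady state (s = 0.47): k* = (0.47/0.127)^(1/0.72) ≈ 6.1560, y* = 6.1560^0.28 ≈ 1.6634, c* = (1−0.47)·1.6634 ≈ 0.8816.
At the golden rule the marginal product of capital equals n+δ: 0.28·k^(0.28−1) = 0.127. Solving, k_gold = (0.28/0.127)^(1/0.72) ≈ 2.9983.
y_gold = 2.9983^0.28 ≈ 1.3600, c_gold = y_gold − 0.127·k_gold ≈ 0.9792.
Gain: Δc = 0.9792 − 0.8816 ≈ 0.0976.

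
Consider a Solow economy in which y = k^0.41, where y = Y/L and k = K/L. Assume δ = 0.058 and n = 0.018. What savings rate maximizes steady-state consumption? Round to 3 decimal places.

s_gold = 0.410

Capital per worker breaks even when investment replaces (n + δ)·k; here n + δ = 0.076.
At the golden rule MPK = n+δ, and in any Cobb-Douglas steady state s = (n+δ)·k/y = MPK·k/y = capital's share 0.41.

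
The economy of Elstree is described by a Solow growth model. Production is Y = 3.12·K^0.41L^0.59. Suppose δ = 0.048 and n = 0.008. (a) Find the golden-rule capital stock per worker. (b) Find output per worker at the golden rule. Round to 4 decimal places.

The effective depreciation rate is n + δ = 0.008 + 0.048 = 0.056.
At the golden rule the marginal product of capital equals n+δ: 0.41·3.12·k^(0.41−1) = 0.056. Solving, k_gold = (0.41·3.12/0.056)^(1/0.59) ≈ 200.8939.
y_gold = 3.12·200.8939^0.41 ≈ 27.4392.

(a) k_gold ≈ 200.8939; (b) y_gold ≈ 27.4392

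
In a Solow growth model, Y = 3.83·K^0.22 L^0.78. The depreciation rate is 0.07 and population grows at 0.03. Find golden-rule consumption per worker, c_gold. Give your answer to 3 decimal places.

c_gold ≈ 5.450

Break-even investment rate: n + δ = 0.03 + 0.07 = 0.1.
Maximizing c = f(k) − (n+δ)·k gives f'(k) = n+δ, i.e. 0.22·3.83·k^(0.22−1) = 0.1, so k_gold = (0.22·3.83/0.1)^(1/0.78) ≈ 15.3707.
y_gold = 3.83·15.3707^0.22 ≈ 6.9867.
c_gold = y_gold − (n+δ)·k_gold = 6.9867 − 0.1·15.3707 ≈ 5.4496.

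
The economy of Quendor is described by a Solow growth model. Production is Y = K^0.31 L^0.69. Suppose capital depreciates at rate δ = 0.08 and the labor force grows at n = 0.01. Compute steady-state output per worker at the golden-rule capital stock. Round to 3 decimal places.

The effective depreciation rate is n + δ = 0.01 + 0.08 = 0.09.
At the golden rule the marginal product of capital equals n+δ: 0.31·k^(0.31−1) = 0.09. Solving, k_gold = (0.31/0.09)^(1/0.69) ≈ 6.0039.
Output: y_gold = k_gold^0.31 = 6.0039^0.31 ≈ 1.7431.

y_gold ≈ 1.743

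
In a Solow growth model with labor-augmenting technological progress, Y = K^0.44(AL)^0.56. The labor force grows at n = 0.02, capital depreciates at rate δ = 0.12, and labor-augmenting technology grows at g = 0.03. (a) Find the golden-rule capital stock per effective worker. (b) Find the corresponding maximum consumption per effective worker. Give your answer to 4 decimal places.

Break-even investment rate: n + g + δ = 0.02 + 0.03 + 0.12 = 0.17.
At the golden rule the marginal product of capital equals n+g+δ: 0.44·k^(0.44−1) = 0.17. Solving, k_gold = (0.44/0.17)^(1/0.56) ≈ 5.4639.
y_gold = 5.4639^0.44 ≈ 2.1111; c_gold = y_gold − 0.17·k_gold ≈ 1.1822.

(a) k_gold ≈ 5.4639; (b) c_gold ≈ 1.1822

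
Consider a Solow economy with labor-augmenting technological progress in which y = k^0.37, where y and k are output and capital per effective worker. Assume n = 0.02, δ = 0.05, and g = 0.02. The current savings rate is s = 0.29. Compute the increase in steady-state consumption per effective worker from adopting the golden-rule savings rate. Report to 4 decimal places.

The effective depreciation rate is n + g + δ = 0.02 + 0.02 + 0.05 = 0.09.
Current steady state (s = 0.29): k* = (0.29/0.09)^(1/0.63) ≈ 6.4061, y* = 6.4061^0.37 ≈ 1.9881, c* = (1−0.29)·1.9881 ≈ 1.4116.
Maximizing c = f(k) − (n+g+δ)·k gives f'(k) = n+g+δ, i.e. 0.37·k^(0.37−1) = 0.09, so k_gold = (0.37/0.09)^(1/0.63) ≈ 9.4306.
y_gold = 9.4306^0.37 ≈ 2.2939, c_gold = y_gold − 0.09·k_gold ≈ 1.4452.
Gain: Δc = 1.4452 − 1.4116 ≈ 0.0336.

Δc ≈ 0.0336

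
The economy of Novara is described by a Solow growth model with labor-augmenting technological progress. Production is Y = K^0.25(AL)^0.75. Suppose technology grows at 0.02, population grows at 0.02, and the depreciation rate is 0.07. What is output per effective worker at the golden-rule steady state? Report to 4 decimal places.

Capital per effective worker breaks even when investment replaces (n + g + δ)·k; here n + g + δ = 0.11.
Golden rule sets MPK = n+g+δ: 0.25·k^(0.25−1) = 0.11, so k_gold = (0.25/0.11)^(1/0.75) ≈ 2.9881.
Output: y_gold = k_gold^0.25 = 2.9881^0.25 ≈ 1.3148.

y_gold ≈ 1.3148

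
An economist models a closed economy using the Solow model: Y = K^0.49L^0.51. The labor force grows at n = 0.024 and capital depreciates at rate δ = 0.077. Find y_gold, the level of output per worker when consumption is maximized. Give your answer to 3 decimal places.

y_gold ≈ 4.560

n + δ = 0.024 + 0.077 = 0.101.
Maximizing c = f(k) − (n+δ)·k gives f'(k) = n+δ, i.e. 0.49·k^(0.49−1) = 0.101, so k_gold = (0.49/0.101)^(1/0.51) ≈ 22.1234.
Output: y_gold = k_gold^0.49 = 22.1234^0.49 ≈ 4.5601.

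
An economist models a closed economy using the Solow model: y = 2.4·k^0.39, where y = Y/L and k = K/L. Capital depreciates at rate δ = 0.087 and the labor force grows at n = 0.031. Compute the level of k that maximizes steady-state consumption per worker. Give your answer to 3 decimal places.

n + δ = 0.031 + 0.087 = 0.118.
At the golden rule the marginal product of capital equals n+δ: 0.39·2.4·k^(0.39−1) = 0.118. Solving, k_gold = (0.39·2.4/0.118)^(1/0.61) ≈ 29.8137.

k_gold ≈ 29.814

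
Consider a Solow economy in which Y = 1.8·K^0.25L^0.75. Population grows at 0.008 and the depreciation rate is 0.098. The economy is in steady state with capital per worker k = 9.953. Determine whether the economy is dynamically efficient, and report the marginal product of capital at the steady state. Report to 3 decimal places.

dynamically inefficient; MPK ≈ 0.080

Break-even investment rate: n + δ = 0.008 + 0.098 = 0.106.
MPK = 0.25·1.8·k^(0.25−1) = 0.25·1.8·9.953^(-0.75) ≈ 0.0803.
MPK < 0.106, so the economy is dynamically inefficient (over-saving).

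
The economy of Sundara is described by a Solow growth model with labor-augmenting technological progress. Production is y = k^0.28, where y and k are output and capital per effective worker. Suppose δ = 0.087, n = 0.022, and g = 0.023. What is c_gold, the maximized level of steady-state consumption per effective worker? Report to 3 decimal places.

c_gold ≈ 0.965

Capital per effective worker breaks even when investment replaces (n + g + δ)·k; here n + g + δ = 0.132.
At the golden rule the marginal product of capital equals n+g+δ: 0.28·k^(0.28−1) = 0.132. Solving, k_gold = (0.28/0.132)^(1/0.72) ≈ 2.8418.
y_gold = 2.8418^0.28 ≈ 1.3397.
c_gold = y_gold − (n+g+δ)·k_gold = 1.3397 − 0.132·2.8418 ≈ 0.9646.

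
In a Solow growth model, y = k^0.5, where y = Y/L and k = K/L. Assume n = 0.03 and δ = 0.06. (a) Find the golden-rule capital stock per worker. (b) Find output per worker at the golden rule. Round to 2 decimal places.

Break-even investment rate: n + δ = 0.03 + 0.06 = 0.09.
Maximizing c = f(k) − (n+δ)·k gives f'(k) = n+δ, i.e. 0.5·k^(0.5−1) = 0.09, so k_gold = (0.5/0.09)^(1/0.5) ≈ 30.8642.
y_gold = 30.8642^0.5 ≈ 5.5556.

(a) k_gold ≈ 30.86; (b) y_gold ≈ 5.56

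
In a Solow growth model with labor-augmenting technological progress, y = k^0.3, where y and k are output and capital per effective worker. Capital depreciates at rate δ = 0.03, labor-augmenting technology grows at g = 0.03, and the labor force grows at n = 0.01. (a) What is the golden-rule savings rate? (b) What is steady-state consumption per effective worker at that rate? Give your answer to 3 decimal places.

(a) s_gold = 0.300; (b) c_gold ≈ 1.306

The effective depreciation rate is n + g + δ = 0.01 + 0.03 + 0.03 = 0.07.
For Cobb-Douglas, s_gold equals capital's share: s_gold = 0.3.
Golden rule sets MPK = n+g+δ: 0.3·k^(0.3−1) = 0.07, so k_gold = (0.3/0.07)^(1/0.7) ≈ 7.9963.
y_gold = 7.9963^0.3 ≈ 1.8658; c_gold = (1−0.3)·y_gold ≈ 1.3061.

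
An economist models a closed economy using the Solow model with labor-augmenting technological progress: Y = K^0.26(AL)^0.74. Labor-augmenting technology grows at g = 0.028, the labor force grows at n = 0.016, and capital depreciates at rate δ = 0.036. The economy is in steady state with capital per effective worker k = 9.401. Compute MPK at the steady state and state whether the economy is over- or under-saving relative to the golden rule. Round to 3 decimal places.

over-saving; MPK ≈ 0.050

Capital per effective worker breaks even when investment replaces (n + g + δ)·k; here n + g + δ = 0.08.
MPK = 0.26·k^(0.26−1) = 0.26·9.401^(-0.74) ≈ 0.0495.
MPK < 0.08, so the economy is dynamically inefficient (over-saving).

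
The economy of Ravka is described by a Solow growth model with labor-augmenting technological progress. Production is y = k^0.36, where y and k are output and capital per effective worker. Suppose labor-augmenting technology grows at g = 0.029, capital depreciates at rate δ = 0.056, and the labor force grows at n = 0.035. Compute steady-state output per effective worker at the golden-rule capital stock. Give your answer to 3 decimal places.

y_gold ≈ 1.855

Break-even investment rate: n + g + δ = 0.035 + 0.029 + 0.056 = 0.12.
Golden rule sets MPK = n+g+δ: 0.36·k^(0.36−1) = 0.12, so k_gold = (0.36/0.12)^(1/0.64) ≈ 5.5655.
Output: y_gold = k_gold^0.36 = 5.5655^0.36 ≈ 1.8552.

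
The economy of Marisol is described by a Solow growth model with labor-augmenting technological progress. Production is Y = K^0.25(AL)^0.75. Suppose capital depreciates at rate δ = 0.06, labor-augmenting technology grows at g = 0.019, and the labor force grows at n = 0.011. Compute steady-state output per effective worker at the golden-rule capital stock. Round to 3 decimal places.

y_gold ≈ 1.406

The effective depreciation rate is n + g + δ = 0.011 + 0.019 + 0.06 = 0.09.
Golden rule sets MPK = n+g+δ: 0.25·k^(0.25−1) = 0.09, so k_gold = (0.25/0.09)^(1/0.75) ≈ 3.9048.
Output: y_gold = k_gold^0.25 = 3.9048^0.25 ≈ 1.4057.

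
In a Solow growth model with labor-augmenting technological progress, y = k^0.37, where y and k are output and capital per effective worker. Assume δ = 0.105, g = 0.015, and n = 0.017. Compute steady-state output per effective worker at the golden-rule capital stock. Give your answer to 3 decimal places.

Capital per effective worker breaks even when investment replaces (n + g + δ)·k; here n + g + δ = 0.137.
At the golden rule the marginal product of capital equals n+g+δ: 0.37·k^(0.37−1) = 0.137. Solving, k_gold = (0.37/0.137)^(1/0.63) ≈ 4.8405.
Output: y_gold = k_gold^0.37 = 4.8405^0.37 ≈ 1.7923.

y_gold ≈ 1.792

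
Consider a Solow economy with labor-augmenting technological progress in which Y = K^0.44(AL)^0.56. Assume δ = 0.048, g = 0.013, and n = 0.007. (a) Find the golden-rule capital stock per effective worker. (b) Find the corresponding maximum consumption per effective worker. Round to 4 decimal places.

n + g + δ = 0.007 + 0.013 + 0.048 = 0.068.
Setting f'(k) = n+g+δ gives 0.44·k^(0.44−1) = 0.068, hence k_gold = (0.44/0.068)^(1/0.56) ≈ 28.0617.
y_gold = 28.0617^0.44 ≈ 4.3368; c_gold = y_gold − 0.068·k_gold ≈ 2.4286.

(a) k_gold ≈ 28.0617; (b) c_gold ≈ 2.4286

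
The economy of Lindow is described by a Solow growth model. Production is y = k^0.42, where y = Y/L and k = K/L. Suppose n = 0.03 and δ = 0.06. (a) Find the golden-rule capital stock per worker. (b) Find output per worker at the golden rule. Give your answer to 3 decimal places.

Capital per worker breaks even when investment replaces (n + δ)·k; here n + δ = 0.09.
Setting f'(k) = n+δ gives 0.42·k^(0.42−1) = 0.09, hence k_gold = (0.42/0.09)^(1/0.58) ≈ 14.2384.
y_gold = 14.2384^0.42 ≈ 3.0511.

(a) k_gold ≈ 14.238; (b) y_gold ≈ 3.051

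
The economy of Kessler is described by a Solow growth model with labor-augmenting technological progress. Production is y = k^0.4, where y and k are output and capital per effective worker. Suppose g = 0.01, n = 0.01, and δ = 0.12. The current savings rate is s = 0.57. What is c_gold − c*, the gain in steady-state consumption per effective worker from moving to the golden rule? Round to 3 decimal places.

Capital per effective worker breaks even when investment replaces (n + g + δ)·k; here n + g + δ = 0.14.
Current steady state (s = 0.57): k* = (0.57/0.14)^(1/0.6) ≈ 10.3811, y* = 10.3811^0.4 ≈ 2.5498, c* = (1−0.57)·2.5498 ≈ 1.0964.
Maximizing c = f(k) − (n+g+δ)·k gives f'(k) = n+g+δ, i.e. 0.4·k^(0.4−1) = 0.14, so k_gold = (0.4/0.14)^(1/0.6) ≈ 5.7529.
y_gold = 5.7529^0.4 ≈ 2.0135, c_gold = y_gold − 0.14·k_gold ≈ 1.2081.
Gain: Δc = 1.2081 − 1.0964 ≈ 0.1117.

Δc ≈ 0.112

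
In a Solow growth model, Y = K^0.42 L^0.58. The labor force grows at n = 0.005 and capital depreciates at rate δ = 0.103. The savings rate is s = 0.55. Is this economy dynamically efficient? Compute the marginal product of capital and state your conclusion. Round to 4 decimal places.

n + δ = 0.005 + 0.103 = 0.108.
Steady-state k*: s·k^0.42 = 0.108·k gives k* = (0.55/0.108)^(1/0.58) ≈ 16.5524.
MPK = 0.42·16.5524^(-0.58) ≈ 0.0825.
MPK < n+δ = 0.108, so the economy is dynamically inefficient (over-saving).

dynamically inefficient; MPK ≈ 0.0825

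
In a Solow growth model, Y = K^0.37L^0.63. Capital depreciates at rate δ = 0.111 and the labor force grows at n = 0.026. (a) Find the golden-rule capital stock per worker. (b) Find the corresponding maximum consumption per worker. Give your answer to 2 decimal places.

Capital per worker breaks even when investment replaces (n + δ)·k; here n + δ = 0.137.
Maximizing c = f(k) − (n+δ)·k gives f'(k) = n+δ, i.e. 0.37·k^(0.37−1) = 0.137, so k_gold = (0.37/0.137)^(1/0.63) ≈ 4.8405.
y_gold = 4.8405^0.37 ≈ 1.7923; c_gold = y_gold − 0.137·k_gold ≈ 1.1291.

(a) k_gold ≈ 4.84; (b) c_gold ≈ 1.13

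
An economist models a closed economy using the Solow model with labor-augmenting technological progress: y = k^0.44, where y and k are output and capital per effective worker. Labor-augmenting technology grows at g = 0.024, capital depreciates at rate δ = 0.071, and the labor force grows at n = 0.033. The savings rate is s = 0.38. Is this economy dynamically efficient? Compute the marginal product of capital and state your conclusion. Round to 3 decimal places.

n + g + δ = 0.033 + 0.024 + 0.071 = 0.128.
Steady-state k*: s·k^0.44 = 0.128·k gives k* = (0.38/0.128)^(1/0.56) ≈ 6.9804.
MPK = 0.44·6.9804^(-0.56) ≈ 0.1482.
MPK > n+g+δ = 0.128, so the economy is dynamically efficient (under-saving).

dynamically efficient; MPK ≈ 0.148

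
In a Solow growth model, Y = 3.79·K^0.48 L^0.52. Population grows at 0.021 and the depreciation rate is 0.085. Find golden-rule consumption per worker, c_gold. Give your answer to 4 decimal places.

Break-even investment rate: n + δ = 0.021 + 0.085 = 0.106.
Maximizing c = f(k) − (n+δ)·k gives f'(k) = n+δ, i.e. 0.48·3.79·k^(0.48−1) = 0.106, so k_gold = (0.48·3.79/0.106)^(1/0.52) ≈ 236.6911.
y_gold = 3.79·236.6911^0.48 ≈ 52.2693.
c_gold = y_gold − (n+δ)·k_gold = 52.2693 − 0.106·236.6911 ≈ 27.1800.

c_gold ≈ 27.1800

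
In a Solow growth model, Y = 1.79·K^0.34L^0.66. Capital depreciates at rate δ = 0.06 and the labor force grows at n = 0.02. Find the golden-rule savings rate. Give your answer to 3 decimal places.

Break-even investment rate: n + δ = 0.02 + 0.06 = 0.08.
At the golden rule MPK = n+δ, and in any Cobb-Douglas steady state s = (n+δ)·k/y = MPK·k/y = capital's share 0.34.

s_gold = 0.340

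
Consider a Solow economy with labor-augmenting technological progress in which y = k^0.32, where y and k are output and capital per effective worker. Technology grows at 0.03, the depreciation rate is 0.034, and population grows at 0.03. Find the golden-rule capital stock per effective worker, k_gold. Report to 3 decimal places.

k_gold ≈ 6.059

n + g + δ = 0.03 + 0.03 + 0.034 = 0.094.
At the golden rule the marginal product of capital equals n+g+δ: 0.32·k^(0.32−1) = 0.094. Solving, k_gold = (0.32/0.094)^(1/0.68) ≈ 6.0588.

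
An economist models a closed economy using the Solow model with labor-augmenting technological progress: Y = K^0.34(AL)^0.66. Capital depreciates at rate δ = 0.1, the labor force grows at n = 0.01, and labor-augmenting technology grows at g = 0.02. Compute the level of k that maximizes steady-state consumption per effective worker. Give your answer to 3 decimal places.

The effective depreciation rate is n + g + δ = 0.01 + 0.02 + 0.1 = 0.13.
Golden rule sets MPK = n+g+δ: 0.34·k^(0.34−1) = 0.13, so k_gold = (0.34/0.13)^(1/0.66) ≈ 4.2917.

k_gold ≈ 4.292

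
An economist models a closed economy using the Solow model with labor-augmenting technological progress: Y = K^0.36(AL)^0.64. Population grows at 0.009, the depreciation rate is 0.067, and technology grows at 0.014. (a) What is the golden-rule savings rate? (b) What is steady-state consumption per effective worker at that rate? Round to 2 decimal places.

n + g + δ = 0.009 + 0.014 + 0.067 = 0.09.
For Cobb-Douglas, s_gold equals capital's share: s_gold = 0.36.
Maximizing c = f(k) − (n+g+δ)·k gives f'(k) = n+g+δ, i.e. 0.36·k^(0.36−1) = 0.09, so k_gold = (0.36/0.09)^(1/0.64) ≈ 8.7241.
y_gold = 8.7241^0.36 ≈ 2.1810; c_gold = (1−0.36)·y_gold ≈ 1.3958.

(a) s_gold = 0.36; (b) c_gold ≈ 1.40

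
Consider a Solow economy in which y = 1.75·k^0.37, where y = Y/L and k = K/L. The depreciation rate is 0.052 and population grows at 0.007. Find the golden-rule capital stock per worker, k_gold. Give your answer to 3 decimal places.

k_gold ≈ 44.814

Break-even investment rate: n + δ = 0.007 + 0.052 = 0.059.
At the golden rule the marginal product of capital equals n+δ: 0.37·1.75·k^(0.37−1) = 0.059. Solving, k_gold = (0.37·1.75/0.059)^(1/0.63) ≈ 44.8135.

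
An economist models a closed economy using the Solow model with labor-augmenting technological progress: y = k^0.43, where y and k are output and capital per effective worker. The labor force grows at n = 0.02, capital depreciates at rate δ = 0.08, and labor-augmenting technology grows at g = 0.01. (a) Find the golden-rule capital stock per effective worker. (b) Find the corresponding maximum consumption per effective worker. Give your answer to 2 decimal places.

(a) k_gold ≈ 10.93; (b) c_gold ≈ 1.59

Break-even investment rate: n + g + δ = 0.02 + 0.01 + 0.08 = 0.11.
Golden rule sets MPK = n+g+δ: 0.43·k^(0.43−1) = 0.11, so k_gold = (0.43/0.11)^(1/0.57) ≈ 10.9328.
y_gold = 10.9328^0.43 ≈ 2.7968; c_gold = y_gold − 0.11·k_gold ≈ 1.5941.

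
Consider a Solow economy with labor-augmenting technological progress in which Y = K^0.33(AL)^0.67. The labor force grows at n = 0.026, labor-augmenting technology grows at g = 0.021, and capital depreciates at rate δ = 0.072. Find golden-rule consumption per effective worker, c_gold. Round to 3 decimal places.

n + g + δ = 0.026 + 0.021 + 0.072 = 0.119.
At the golden rule the marginal product of capital equals n+g+δ: 0.33·k^(0.33−1) = 0.119. Solving, k_gold = (0.33/0.119)^(1/0.67) ≈ 4.5829.
y_gold = 4.5829^0.33 ≈ 1.6526.
c_gold = y_gold − (n+g+δ)·k_gold = 1.6526 − 0.119·4.5829 ≈ 1.1073.

c_gold ≈ 1.107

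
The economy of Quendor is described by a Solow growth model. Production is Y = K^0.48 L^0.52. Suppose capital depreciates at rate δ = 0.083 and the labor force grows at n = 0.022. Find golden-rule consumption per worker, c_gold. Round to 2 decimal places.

c_gold ≈ 2.11

n + δ = 0.022 + 0.083 = 0.105.
Maximizing c = f(k) − (n+δ)·k gives f'(k) = n+δ, i.e. 0.48·k^(0.48−1) = 0.105, so k_gold = (0.48/0.105)^(1/0.52) ≈ 18.5922.
y_gold = 18.5922^0.48 ≈ 4.0670.
c_gold = y_gold − (n+δ)·k_gold = 4.0670 − 0.105·18.5922 ≈ 2.1149.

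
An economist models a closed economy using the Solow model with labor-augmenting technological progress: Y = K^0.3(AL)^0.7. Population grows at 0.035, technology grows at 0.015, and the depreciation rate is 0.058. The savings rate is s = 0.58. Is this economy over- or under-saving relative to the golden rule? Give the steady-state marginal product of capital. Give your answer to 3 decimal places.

Break-even investment rate: n + g + δ = 0.035 + 0.015 + 0.058 = 0.108.
Steady-state k*: s·k^0.3 = 0.108·k gives k* = (0.58/0.108)^(1/0.7) ≈ 11.0373.
MPK = 0.3·11.0373^(-0.7) ≈ 0.0559.
MPK < n+g+δ = 0.108, so the economy is dynamically inefficient (over-saving).

over-saving; MPK ≈ 0.056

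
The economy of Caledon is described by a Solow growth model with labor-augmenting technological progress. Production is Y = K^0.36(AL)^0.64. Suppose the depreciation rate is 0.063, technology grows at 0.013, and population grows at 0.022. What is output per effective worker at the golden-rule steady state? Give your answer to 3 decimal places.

Capital per effective worker breaks even when investment replaces (n + g + δ)·k; here n + g + δ = 0.098.
Golden rule sets MPK = n+g+δ: 0.36·k^(0.36−1) = 0.098, so k_gold = (0.36/0.098)^(1/0.64) ≈ 7.6372.
Output: y_gold = k_gold^0.36 = 7.6372^0.36 ≈ 2.0790.

y_gold ≈ 2.079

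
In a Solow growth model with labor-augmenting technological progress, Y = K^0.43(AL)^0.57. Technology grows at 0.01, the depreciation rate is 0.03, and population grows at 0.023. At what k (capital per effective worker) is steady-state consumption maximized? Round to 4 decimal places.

n + g + δ = 0.023 + 0.01 + 0.03 = 0.063.
At the golden rule the marginal product of capital equals n+g+δ: 0.43·k^(0.43−1) = 0.063. Solving, k_gold = (0.43/0.063)^(1/0.57) ≈ 29.0658.

k_gold ≈ 29.0658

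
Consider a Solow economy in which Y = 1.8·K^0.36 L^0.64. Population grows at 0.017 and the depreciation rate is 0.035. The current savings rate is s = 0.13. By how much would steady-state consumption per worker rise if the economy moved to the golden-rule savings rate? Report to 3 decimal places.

Capital per worker breaks even when investment replaces (n + δ)·k; here n + δ = 0.052.
Current steady state (s = 0.13): k* = (0.13·1.8/0.052)^(1/0.64) ≈ 10.4868, y* = 1.8·10.4868^0.36 ≈ 4.1947, c* = (1−0.13)·4.1947 ≈ 3.6494.
At the golden rule the marginal product of capital equals n+δ: 0.36·1.8·k^(0.36−1) = 0.052. Solving, k_gold = (0.36·1.8/0.052)^(1/0.64) ≈ 51.5028.
y_gold = 1.8·51.5028^0.36 ≈ 7.4393, c_gold = y_gold − 0.052·k_gold ≈ 4.7611.
Gain: Δc = 4.7611 − 3.6494 ≈ 1.1117.

Δc ≈ 1.112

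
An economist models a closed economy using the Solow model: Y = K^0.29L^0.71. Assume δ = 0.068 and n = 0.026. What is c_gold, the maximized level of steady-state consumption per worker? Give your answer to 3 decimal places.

Capital per worker breaks even when investment replaces (n + δ)·k; here n + δ = 0.094.
At the golden rule the marginal product of capital equals n+δ: 0.29·k^(0.29−1) = 0.094. Solving, k_gold = (0.29/0.094)^(1/0.71) ≈ 4.8878.
y_gold = 4.8878^0.29 ≈ 1.5843.
c_gold = y_gold − (n+δ)·k_gold = 1.5843 − 0.094·4.8878 ≈ 1.1249.

c_gold ≈ 1.125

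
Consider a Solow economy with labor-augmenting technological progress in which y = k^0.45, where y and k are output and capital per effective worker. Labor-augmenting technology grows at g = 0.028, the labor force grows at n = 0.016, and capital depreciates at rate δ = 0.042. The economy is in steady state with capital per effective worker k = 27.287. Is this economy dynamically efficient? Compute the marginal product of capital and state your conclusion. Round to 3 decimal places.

n + g + δ = 0.016 + 0.028 + 0.042 = 0.086.
MPK = 0.45·k^(0.45−1) = 0.45·27.287^(-0.55) ≈ 0.0730.
MPK < 0.086, so the economy is dynamically inefficient (over-saving).

dynamically inefficient; MPK ≈ 0.073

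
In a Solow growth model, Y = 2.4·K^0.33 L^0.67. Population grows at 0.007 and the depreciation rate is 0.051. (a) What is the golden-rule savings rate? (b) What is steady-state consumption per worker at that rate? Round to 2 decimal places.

(a) s_gold = 0.33; (b) c_gold ≈ 5.83

The effective depreciation rate is n + δ = 0.007 + 0.051 = 0.058.
For Cobb-Douglas, s_gold equals capital's share: s_gold = 0.33.
Maximizing c = f(k) − (n+δ)·k gives f'(k) = n+δ, i.e. 0.33·2.4·k^(0.33−1) = 0.058, so k_gold = (0.33·2.4/0.058)^(1/0.67) ≈ 49.4850.
y_gold = 2.4·49.4850^0.33 ≈ 8.6974; c_gold = (1−0.33)·y_gold ≈ 5.8272.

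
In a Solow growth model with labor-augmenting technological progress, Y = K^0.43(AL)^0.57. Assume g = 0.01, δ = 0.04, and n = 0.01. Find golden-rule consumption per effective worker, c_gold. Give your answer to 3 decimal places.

c_gold ≈ 2.518

The effective depreciation rate is n + g + δ = 0.01 + 0.01 + 0.04 = 0.06.
At the golden rule the marginal product of capital equals n+g+δ: 0.43·k^(0.43−1) = 0.06. Solving, k_gold = (0.43/0.06)^(1/0.57) ≈ 31.6633.
y_gold = 31.6633^0.43 ≈ 4.4181.
c_gold = y_gold − (n+g+δ)·k_gold = 4.4181 − 0.06·31.6633 ≈ 2.5183.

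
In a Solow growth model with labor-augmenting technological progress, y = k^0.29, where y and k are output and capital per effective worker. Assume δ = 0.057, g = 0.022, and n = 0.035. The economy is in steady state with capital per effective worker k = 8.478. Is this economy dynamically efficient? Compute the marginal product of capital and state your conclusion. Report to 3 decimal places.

Break-even investment rate: n + g + δ = 0.035 + 0.022 + 0.057 = 0.114.
MPK = 0.29·k^(0.29−1) = 0.29·8.478^(-0.71) ≈ 0.0636.
MPK < 0.114, so the economy is dynamically inefficient (over-saving).

dynamically inefficient; MPK ≈ 0.064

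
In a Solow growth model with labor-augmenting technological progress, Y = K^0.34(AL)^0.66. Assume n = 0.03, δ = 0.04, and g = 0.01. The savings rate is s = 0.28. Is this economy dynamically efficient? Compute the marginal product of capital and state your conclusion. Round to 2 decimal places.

The effective depreciation rate is n + g + δ = 0.03 + 0.01 + 0.04 = 0.08.
Steady-state k*: s·k^0.34 = 0.08·k gives k* = (0.28/0.08)^(1/0.66) ≈ 6.6734.
MPK = 0.34·6.6734^(-0.66) ≈ 0.0971.
MPK > n+g+δ = 0.08, so the economy is dynamically efficient (under-saving).

dynamically efficient; MPK ≈ 0.10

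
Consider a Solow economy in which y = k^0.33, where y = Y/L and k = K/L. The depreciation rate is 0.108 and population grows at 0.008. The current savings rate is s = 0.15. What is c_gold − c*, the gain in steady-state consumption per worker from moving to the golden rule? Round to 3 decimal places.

Break-even investment rate: n + δ = 0.008 + 0.108 = 0.116.
Current steady state (s = 0.15): k* = (0.15/0.116)^(1/0.67) ≈ 1.4676, y* = 1.4676^0.33 ≈ 1.1350, c* = (1−0.15)·1.1350 ≈ 0.9647.
Setting f'(k) = n+δ gives 0.33·k^(0.33−1) = 0.116, hence k_gold = (0.33/0.116)^(1/0.67) ≈ 4.7610.
y_gold = 4.7610^0.33 ≈ 1.6736, c_gold = y_gold − 0.116·k_gold ≈ 1.1213.
Gain: Δc = 1.1213 − 0.9647 ≈ 0.1566.

Δc ≈ 0.157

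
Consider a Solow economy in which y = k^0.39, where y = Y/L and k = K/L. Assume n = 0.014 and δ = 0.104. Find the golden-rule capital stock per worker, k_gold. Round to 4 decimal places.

k_gold ≈ 7.0977

Capital per worker breaks even when investment replaces (n + δ)·k; here n + δ = 0.118.
Golden rule sets MPK = n+δ: 0.39·k^(0.39−1) = 0.118, so k_gold = (0.39/0.118)^(1/0.61) ≈ 7.0977.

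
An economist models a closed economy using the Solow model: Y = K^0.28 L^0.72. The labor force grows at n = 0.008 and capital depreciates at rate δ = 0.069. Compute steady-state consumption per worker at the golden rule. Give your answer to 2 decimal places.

c_gold ≈ 1.19

Capital per worker breaks even when investment replaces (n + δ)·k; here n + δ = 0.077.
Golden rule sets MPK = n+δ: 0.28·k^(0.28−1) = 0.077, so k_gold = (0.28/0.077)^(1/0.72) ≈ 6.0076.
y_gold = 6.0076^0.28 ≈ 1.6521.
c_gold = y_gold − (n+δ)·k_gold = 1.6521 − 0.077·6.0076 ≈ 1.1895.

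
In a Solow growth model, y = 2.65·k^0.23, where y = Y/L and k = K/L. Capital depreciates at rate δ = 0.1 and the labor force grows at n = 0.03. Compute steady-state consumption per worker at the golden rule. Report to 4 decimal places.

Capital per worker breaks even when investment replaces (n + δ)·k; here n + δ = 0.13.
Golden rule sets MPK = n+δ: 0.23·2.65·k^(0.23−1) = 0.13, so k_gold = (0.23·2.65/0.13)^(1/0.77) ≈ 7.4382.
y_gold = 2.65·7.4382^0.23 ≈ 4.2042.
c_gold = y_gold − (n+δ)·k_gold = 4.2042 − 0.13·7.4382 ≈ 3.2372.

c_gold ≈ 3.2372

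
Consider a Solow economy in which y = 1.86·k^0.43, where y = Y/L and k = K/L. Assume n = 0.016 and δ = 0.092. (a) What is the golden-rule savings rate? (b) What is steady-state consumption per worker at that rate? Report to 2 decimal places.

(a) s_gold = 0.43; (b) c_gold ≈ 4.80

Break-even investment rate: n + δ = 0.016 + 0.092 = 0.108.
For Cobb-Douglas, s_gold equals capital's share: s_gold = 0.43.
Setting f'(k) = n+δ gives 0.43·1.86·k^(0.43−1) = 0.108, hence k_gold = (0.43·1.86/0.108)^(1/0.57) ≈ 33.5382.
y_gold = 1.86·33.5382^0.43 ≈ 8.4235; c_gold = (1−0.43)·y_gold ≈ 4.8014.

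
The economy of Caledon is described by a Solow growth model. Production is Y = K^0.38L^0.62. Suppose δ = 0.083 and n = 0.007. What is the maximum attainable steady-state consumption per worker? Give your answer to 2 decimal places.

n + δ = 0.007 + 0.083 = 0.09.
Golden rule sets MPK = n+δ: 0.38·k^(0.38−1) = 0.09, so k_gold = (0.38/0.09)^(1/0.62) ≈ 10.2079.
y_gold = 10.2079^0.38 ≈ 2.4177.
c_gold = y_gold − (n+δ)·k_gold = 2.4177 − 0.09·10.2079 ≈ 1.4990.

c_gold ≈ 1.50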